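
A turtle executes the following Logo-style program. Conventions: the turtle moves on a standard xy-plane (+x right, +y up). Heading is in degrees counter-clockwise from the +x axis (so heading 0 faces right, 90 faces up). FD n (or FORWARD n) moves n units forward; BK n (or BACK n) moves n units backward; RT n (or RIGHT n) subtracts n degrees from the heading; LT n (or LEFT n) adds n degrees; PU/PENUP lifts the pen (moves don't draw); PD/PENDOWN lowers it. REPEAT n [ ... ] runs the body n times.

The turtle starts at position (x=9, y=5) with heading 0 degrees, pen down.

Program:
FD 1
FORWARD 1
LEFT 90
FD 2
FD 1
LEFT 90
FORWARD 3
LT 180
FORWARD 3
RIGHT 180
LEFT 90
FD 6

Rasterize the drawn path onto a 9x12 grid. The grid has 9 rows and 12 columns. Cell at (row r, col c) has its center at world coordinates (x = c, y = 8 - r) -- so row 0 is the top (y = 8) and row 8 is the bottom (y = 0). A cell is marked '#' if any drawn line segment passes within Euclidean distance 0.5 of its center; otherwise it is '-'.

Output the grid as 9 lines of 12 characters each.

Answer: --------####
-----------#
-----------#
---------###
-----------#
-----------#
-----------#
------------
------------

Derivation:
Segment 0: (9,5) -> (10,5)
Segment 1: (10,5) -> (11,5)
Segment 2: (11,5) -> (11,7)
Segment 3: (11,7) -> (11,8)
Segment 4: (11,8) -> (8,8)
Segment 5: (8,8) -> (11,8)
Segment 6: (11,8) -> (11,2)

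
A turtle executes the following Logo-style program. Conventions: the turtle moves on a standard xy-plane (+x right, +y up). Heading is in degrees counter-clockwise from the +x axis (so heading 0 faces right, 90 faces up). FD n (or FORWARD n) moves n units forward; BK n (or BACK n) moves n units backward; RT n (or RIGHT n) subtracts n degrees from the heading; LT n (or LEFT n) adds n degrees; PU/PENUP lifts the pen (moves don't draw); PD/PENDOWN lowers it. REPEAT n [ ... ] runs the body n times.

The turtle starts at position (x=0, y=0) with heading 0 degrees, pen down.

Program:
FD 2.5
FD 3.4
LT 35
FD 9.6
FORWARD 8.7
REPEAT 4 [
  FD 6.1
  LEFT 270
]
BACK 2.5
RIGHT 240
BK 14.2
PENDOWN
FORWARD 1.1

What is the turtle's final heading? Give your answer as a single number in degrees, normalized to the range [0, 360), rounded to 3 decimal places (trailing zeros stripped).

Answer: 155

Derivation:
Executing turtle program step by step:
Start: pos=(0,0), heading=0, pen down
FD 2.5: (0,0) -> (2.5,0) [heading=0, draw]
FD 3.4: (2.5,0) -> (5.9,0) [heading=0, draw]
LT 35: heading 0 -> 35
FD 9.6: (5.9,0) -> (13.764,5.506) [heading=35, draw]
FD 8.7: (13.764,5.506) -> (20.89,10.496) [heading=35, draw]
REPEAT 4 [
  -- iteration 1/4 --
  FD 6.1: (20.89,10.496) -> (25.887,13.995) [heading=35, draw]
  LT 270: heading 35 -> 305
  -- iteration 2/4 --
  FD 6.1: (25.887,13.995) -> (29.386,8.998) [heading=305, draw]
  LT 270: heading 305 -> 215
  -- iteration 3/4 --
  FD 6.1: (29.386,8.998) -> (24.389,5.5) [heading=215, draw]
  LT 270: heading 215 -> 125
  -- iteration 4/4 --
  FD 6.1: (24.389,5.5) -> (20.89,10.496) [heading=125, draw]
  LT 270: heading 125 -> 35
]
BK 2.5: (20.89,10.496) -> (18.843,9.063) [heading=35, draw]
RT 240: heading 35 -> 155
BK 14.2: (18.843,9.063) -> (31.712,3.061) [heading=155, draw]
PD: pen down
FD 1.1: (31.712,3.061) -> (30.715,3.526) [heading=155, draw]
Final: pos=(30.715,3.526), heading=155, 11 segment(s) drawn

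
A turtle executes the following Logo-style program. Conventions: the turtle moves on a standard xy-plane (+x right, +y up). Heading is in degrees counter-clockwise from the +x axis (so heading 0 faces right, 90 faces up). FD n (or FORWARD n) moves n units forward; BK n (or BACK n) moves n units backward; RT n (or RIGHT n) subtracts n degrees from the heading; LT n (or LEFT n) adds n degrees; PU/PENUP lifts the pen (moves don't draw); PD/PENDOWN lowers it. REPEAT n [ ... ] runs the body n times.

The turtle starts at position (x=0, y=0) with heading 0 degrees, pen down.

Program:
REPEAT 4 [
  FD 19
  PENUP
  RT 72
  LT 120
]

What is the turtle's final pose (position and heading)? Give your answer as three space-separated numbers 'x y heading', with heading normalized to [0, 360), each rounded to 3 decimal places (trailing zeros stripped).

Answer: 14.356 44.184 192

Derivation:
Executing turtle program step by step:
Start: pos=(0,0), heading=0, pen down
REPEAT 4 [
  -- iteration 1/4 --
  FD 19: (0,0) -> (19,0) [heading=0, draw]
  PU: pen up
  RT 72: heading 0 -> 288
  LT 120: heading 288 -> 48
  -- iteration 2/4 --
  FD 19: (19,0) -> (31.713,14.12) [heading=48, move]
  PU: pen up
  RT 72: heading 48 -> 336
  LT 120: heading 336 -> 96
  -- iteration 3/4 --
  FD 19: (31.713,14.12) -> (29.727,33.016) [heading=96, move]
  PU: pen up
  RT 72: heading 96 -> 24
  LT 120: heading 24 -> 144
  -- iteration 4/4 --
  FD 19: (29.727,33.016) -> (14.356,44.184) [heading=144, move]
  PU: pen up
  RT 72: heading 144 -> 72
  LT 120: heading 72 -> 192
]
Final: pos=(14.356,44.184), heading=192, 1 segment(s) drawn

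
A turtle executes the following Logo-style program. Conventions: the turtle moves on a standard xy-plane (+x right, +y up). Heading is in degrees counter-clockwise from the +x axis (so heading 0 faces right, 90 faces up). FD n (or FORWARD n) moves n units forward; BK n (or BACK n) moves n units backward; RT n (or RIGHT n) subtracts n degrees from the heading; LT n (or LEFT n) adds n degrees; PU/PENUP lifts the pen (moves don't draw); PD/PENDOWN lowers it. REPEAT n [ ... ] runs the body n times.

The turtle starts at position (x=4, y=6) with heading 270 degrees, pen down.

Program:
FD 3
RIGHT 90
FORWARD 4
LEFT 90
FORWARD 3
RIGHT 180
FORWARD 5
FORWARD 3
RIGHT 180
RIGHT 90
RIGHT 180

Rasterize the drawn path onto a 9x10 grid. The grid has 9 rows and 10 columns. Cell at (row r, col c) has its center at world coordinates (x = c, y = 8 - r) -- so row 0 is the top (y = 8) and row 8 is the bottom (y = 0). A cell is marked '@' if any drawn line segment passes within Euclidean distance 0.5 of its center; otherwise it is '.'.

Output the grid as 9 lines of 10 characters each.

Segment 0: (4,6) -> (4,3)
Segment 1: (4,3) -> (-0,3)
Segment 2: (-0,3) -> (-0,0)
Segment 3: (-0,0) -> (-0,5)
Segment 4: (-0,5) -> (-0,8)

Answer: @.........
@.........
@...@.....
@...@.....
@...@.....
@@@@@.....
@.........
@.........
@.........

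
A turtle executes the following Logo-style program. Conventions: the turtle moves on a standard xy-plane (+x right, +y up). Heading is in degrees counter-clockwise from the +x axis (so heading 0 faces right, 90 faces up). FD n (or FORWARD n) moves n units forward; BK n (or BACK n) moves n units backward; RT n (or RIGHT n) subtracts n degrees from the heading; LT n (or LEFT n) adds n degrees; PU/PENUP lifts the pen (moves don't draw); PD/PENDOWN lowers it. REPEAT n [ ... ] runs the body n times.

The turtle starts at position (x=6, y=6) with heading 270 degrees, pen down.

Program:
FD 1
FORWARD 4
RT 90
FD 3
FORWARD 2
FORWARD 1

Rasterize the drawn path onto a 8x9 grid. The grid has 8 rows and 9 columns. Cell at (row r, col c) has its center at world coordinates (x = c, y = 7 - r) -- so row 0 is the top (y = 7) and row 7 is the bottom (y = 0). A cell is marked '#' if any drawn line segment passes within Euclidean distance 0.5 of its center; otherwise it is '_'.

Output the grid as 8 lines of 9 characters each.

Segment 0: (6,6) -> (6,5)
Segment 1: (6,5) -> (6,1)
Segment 2: (6,1) -> (3,1)
Segment 3: (3,1) -> (1,1)
Segment 4: (1,1) -> (-0,1)

Answer: _________
______#__
______#__
______#__
______#__
______#__
#######__
_________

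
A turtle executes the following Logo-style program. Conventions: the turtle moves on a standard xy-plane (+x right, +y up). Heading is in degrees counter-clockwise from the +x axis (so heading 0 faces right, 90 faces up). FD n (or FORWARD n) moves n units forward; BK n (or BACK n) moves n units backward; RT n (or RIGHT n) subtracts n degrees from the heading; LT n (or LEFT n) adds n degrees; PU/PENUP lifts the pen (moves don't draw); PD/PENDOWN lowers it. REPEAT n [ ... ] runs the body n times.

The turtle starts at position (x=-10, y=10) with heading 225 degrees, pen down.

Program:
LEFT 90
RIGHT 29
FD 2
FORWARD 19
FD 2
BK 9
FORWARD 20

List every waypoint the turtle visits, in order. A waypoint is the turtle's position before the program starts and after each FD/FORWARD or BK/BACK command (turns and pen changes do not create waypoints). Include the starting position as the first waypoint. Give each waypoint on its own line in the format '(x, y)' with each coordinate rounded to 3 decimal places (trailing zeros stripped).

Executing turtle program step by step:
Start: pos=(-10,10), heading=225, pen down
LT 90: heading 225 -> 315
RT 29: heading 315 -> 286
FD 2: (-10,10) -> (-9.449,8.077) [heading=286, draw]
FD 19: (-9.449,8.077) -> (-4.212,-10.186) [heading=286, draw]
FD 2: (-4.212,-10.186) -> (-3.66,-12.109) [heading=286, draw]
BK 9: (-3.66,-12.109) -> (-6.141,-3.458) [heading=286, draw]
FD 20: (-6.141,-3.458) -> (-0.628,-22.683) [heading=286, draw]
Final: pos=(-0.628,-22.683), heading=286, 5 segment(s) drawn
Waypoints (6 total):
(-10, 10)
(-9.449, 8.077)
(-4.212, -10.186)
(-3.66, -12.109)
(-6.141, -3.458)
(-0.628, -22.683)

Answer: (-10, 10)
(-9.449, 8.077)
(-4.212, -10.186)
(-3.66, -12.109)
(-6.141, -3.458)
(-0.628, -22.683)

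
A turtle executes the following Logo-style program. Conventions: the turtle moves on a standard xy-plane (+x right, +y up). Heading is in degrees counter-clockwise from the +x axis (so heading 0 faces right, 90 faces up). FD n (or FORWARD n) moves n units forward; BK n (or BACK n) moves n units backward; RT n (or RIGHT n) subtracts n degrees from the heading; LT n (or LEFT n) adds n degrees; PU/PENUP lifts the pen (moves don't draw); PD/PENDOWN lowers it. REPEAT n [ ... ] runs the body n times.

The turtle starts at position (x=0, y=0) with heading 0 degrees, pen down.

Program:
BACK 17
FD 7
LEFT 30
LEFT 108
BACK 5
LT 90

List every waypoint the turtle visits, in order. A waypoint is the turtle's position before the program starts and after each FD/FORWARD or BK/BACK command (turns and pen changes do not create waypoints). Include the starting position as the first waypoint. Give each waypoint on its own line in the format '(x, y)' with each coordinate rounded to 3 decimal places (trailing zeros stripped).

Executing turtle program step by step:
Start: pos=(0,0), heading=0, pen down
BK 17: (0,0) -> (-17,0) [heading=0, draw]
FD 7: (-17,0) -> (-10,0) [heading=0, draw]
LT 30: heading 0 -> 30
LT 108: heading 30 -> 138
BK 5: (-10,0) -> (-6.284,-3.346) [heading=138, draw]
LT 90: heading 138 -> 228
Final: pos=(-6.284,-3.346), heading=228, 3 segment(s) drawn
Waypoints (4 total):
(0, 0)
(-17, 0)
(-10, 0)
(-6.284, -3.346)

Answer: (0, 0)
(-17, 0)
(-10, 0)
(-6.284, -3.346)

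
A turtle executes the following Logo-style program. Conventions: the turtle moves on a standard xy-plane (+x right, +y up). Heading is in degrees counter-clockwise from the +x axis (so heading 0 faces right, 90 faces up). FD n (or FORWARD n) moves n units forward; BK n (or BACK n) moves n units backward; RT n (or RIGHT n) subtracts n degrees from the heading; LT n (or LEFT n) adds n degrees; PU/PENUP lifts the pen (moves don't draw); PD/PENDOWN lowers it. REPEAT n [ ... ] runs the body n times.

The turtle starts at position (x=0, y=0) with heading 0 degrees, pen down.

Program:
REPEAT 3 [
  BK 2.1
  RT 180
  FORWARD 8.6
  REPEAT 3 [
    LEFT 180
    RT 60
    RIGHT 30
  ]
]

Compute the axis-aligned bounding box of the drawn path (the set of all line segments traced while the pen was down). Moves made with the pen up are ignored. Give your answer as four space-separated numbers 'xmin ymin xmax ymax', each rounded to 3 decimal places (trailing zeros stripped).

Answer: -10.7 -10.7 0 0

Derivation:
Executing turtle program step by step:
Start: pos=(0,0), heading=0, pen down
REPEAT 3 [
  -- iteration 1/3 --
  BK 2.1: (0,0) -> (-2.1,0) [heading=0, draw]
  RT 180: heading 0 -> 180
  FD 8.6: (-2.1,0) -> (-10.7,0) [heading=180, draw]
  REPEAT 3 [
    -- iteration 1/3 --
    LT 180: heading 180 -> 0
    RT 60: heading 0 -> 300
    RT 30: heading 300 -> 270
    -- iteration 2/3 --
    LT 180: heading 270 -> 90
    RT 60: heading 90 -> 30
    RT 30: heading 30 -> 0
    -- iteration 3/3 --
    LT 180: heading 0 -> 180
    RT 60: heading 180 -> 120
    RT 30: heading 120 -> 90
  ]
  -- iteration 2/3 --
  BK 2.1: (-10.7,0) -> (-10.7,-2.1) [heading=90, draw]
  RT 180: heading 90 -> 270
  FD 8.6: (-10.7,-2.1) -> (-10.7,-10.7) [heading=270, draw]
  REPEAT 3 [
    -- iteration 1/3 --
    LT 180: heading 270 -> 90
    RT 60: heading 90 -> 30
    RT 30: heading 30 -> 0
    -- iteration 2/3 --
    LT 180: heading 0 -> 180
    RT 60: heading 180 -> 120
    RT 30: heading 120 -> 90
    -- iteration 3/3 --
    LT 180: heading 90 -> 270
    RT 60: heading 270 -> 210
    RT 30: heading 210 -> 180
  ]
  -- iteration 3/3 --
  BK 2.1: (-10.7,-10.7) -> (-8.6,-10.7) [heading=180, draw]
  RT 180: heading 180 -> 0
  FD 8.6: (-8.6,-10.7) -> (0,-10.7) [heading=0, draw]
  REPEAT 3 [
    -- iteration 1/3 --
    LT 180: heading 0 -> 180
    RT 60: heading 180 -> 120
    RT 30: heading 120 -> 90
    -- iteration 2/3 --
    LT 180: heading 90 -> 270
    RT 60: heading 270 -> 210
    RT 30: heading 210 -> 180
    -- iteration 3/3 --
    LT 180: heading 180 -> 0
    RT 60: heading 0 -> 300
    RT 30: heading 300 -> 270
  ]
]
Final: pos=(0,-10.7), heading=270, 6 segment(s) drawn

Segment endpoints: x in {-10.7, -8.6, -2.1, 0}, y in {-10.7, -2.1, 0, 0}
xmin=-10.7, ymin=-10.7, xmax=0, ymax=0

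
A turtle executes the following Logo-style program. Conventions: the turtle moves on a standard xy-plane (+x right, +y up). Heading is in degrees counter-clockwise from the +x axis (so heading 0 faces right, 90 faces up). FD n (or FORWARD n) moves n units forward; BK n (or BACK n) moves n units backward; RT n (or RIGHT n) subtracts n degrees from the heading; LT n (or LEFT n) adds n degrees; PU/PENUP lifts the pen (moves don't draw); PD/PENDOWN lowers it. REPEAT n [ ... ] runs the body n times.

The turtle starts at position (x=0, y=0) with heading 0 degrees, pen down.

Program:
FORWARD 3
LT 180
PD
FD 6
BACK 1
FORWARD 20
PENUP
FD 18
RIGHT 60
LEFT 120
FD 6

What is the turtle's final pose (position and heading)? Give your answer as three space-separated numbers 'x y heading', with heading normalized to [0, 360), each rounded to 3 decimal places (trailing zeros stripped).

Executing turtle program step by step:
Start: pos=(0,0), heading=0, pen down
FD 3: (0,0) -> (3,0) [heading=0, draw]
LT 180: heading 0 -> 180
PD: pen down
FD 6: (3,0) -> (-3,0) [heading=180, draw]
BK 1: (-3,0) -> (-2,0) [heading=180, draw]
FD 20: (-2,0) -> (-22,0) [heading=180, draw]
PU: pen up
FD 18: (-22,0) -> (-40,0) [heading=180, move]
RT 60: heading 180 -> 120
LT 120: heading 120 -> 240
FD 6: (-40,0) -> (-43,-5.196) [heading=240, move]
Final: pos=(-43,-5.196), heading=240, 4 segment(s) drawn

Answer: -43 -5.196 240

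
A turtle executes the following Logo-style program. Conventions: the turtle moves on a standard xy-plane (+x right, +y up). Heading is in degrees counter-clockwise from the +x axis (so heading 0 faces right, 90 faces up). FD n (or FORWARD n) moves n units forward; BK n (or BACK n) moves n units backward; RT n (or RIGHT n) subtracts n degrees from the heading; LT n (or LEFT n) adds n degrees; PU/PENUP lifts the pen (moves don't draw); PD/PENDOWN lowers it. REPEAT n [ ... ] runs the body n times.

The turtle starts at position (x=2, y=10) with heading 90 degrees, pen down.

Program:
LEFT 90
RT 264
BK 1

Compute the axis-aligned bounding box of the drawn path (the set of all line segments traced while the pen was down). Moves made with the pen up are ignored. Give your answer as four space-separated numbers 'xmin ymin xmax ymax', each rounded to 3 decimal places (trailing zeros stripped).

Answer: 1.895 10 2 10.995

Derivation:
Executing turtle program step by step:
Start: pos=(2,10), heading=90, pen down
LT 90: heading 90 -> 180
RT 264: heading 180 -> 276
BK 1: (2,10) -> (1.895,10.995) [heading=276, draw]
Final: pos=(1.895,10.995), heading=276, 1 segment(s) drawn

Segment endpoints: x in {1.895, 2}, y in {10, 10.995}
xmin=1.895, ymin=10, xmax=2, ymax=10.995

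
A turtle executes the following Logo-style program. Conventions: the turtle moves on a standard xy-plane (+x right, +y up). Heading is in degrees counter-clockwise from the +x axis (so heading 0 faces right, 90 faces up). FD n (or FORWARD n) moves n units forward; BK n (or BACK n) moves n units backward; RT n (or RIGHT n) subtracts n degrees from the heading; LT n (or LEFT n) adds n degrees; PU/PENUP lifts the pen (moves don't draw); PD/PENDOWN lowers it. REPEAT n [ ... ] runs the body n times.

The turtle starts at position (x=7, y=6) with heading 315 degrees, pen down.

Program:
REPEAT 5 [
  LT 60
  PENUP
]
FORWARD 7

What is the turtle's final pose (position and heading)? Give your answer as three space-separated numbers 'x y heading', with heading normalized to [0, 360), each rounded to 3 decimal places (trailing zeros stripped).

Answer: 5.188 -0.761 255

Derivation:
Executing turtle program step by step:
Start: pos=(7,6), heading=315, pen down
REPEAT 5 [
  -- iteration 1/5 --
  LT 60: heading 315 -> 15
  PU: pen up
  -- iteration 2/5 --
  LT 60: heading 15 -> 75
  PU: pen up
  -- iteration 3/5 --
  LT 60: heading 75 -> 135
  PU: pen up
  -- iteration 4/5 --
  LT 60: heading 135 -> 195
  PU: pen up
  -- iteration 5/5 --
  LT 60: heading 195 -> 255
  PU: pen up
]
FD 7: (7,6) -> (5.188,-0.761) [heading=255, move]
Final: pos=(5.188,-0.761), heading=255, 0 segment(s) drawn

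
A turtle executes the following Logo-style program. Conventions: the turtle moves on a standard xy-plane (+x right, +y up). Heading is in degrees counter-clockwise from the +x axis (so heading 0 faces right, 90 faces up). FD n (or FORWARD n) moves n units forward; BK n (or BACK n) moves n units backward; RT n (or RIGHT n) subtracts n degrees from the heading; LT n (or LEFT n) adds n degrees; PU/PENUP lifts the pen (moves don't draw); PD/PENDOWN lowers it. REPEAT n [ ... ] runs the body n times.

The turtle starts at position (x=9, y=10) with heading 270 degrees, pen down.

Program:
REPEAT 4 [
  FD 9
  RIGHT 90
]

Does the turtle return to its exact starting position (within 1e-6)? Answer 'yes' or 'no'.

Executing turtle program step by step:
Start: pos=(9,10), heading=270, pen down
REPEAT 4 [
  -- iteration 1/4 --
  FD 9: (9,10) -> (9,1) [heading=270, draw]
  RT 90: heading 270 -> 180
  -- iteration 2/4 --
  FD 9: (9,1) -> (0,1) [heading=180, draw]
  RT 90: heading 180 -> 90
  -- iteration 3/4 --
  FD 9: (0,1) -> (0,10) [heading=90, draw]
  RT 90: heading 90 -> 0
  -- iteration 4/4 --
  FD 9: (0,10) -> (9,10) [heading=0, draw]
  RT 90: heading 0 -> 270
]
Final: pos=(9,10), heading=270, 4 segment(s) drawn

Start position: (9, 10)
Final position: (9, 10)
Distance = 0; < 1e-6 -> CLOSED

Answer: yes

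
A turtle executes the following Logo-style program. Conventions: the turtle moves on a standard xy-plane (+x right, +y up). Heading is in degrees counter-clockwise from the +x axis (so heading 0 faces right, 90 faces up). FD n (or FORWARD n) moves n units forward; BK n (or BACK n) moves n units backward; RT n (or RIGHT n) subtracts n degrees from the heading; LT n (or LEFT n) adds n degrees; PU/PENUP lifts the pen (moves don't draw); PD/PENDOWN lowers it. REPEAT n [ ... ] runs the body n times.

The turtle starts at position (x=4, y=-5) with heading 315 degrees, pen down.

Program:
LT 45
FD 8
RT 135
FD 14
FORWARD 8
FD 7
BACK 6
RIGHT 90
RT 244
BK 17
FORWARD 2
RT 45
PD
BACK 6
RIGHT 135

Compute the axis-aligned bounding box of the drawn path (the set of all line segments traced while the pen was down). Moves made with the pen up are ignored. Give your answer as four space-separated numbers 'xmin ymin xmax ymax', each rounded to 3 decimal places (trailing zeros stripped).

Answer: -8.506 -25.506 12 -4.45

Derivation:
Executing turtle program step by step:
Start: pos=(4,-5), heading=315, pen down
LT 45: heading 315 -> 0
FD 8: (4,-5) -> (12,-5) [heading=0, draw]
RT 135: heading 0 -> 225
FD 14: (12,-5) -> (2.101,-14.899) [heading=225, draw]
FD 8: (2.101,-14.899) -> (-3.556,-20.556) [heading=225, draw]
FD 7: (-3.556,-20.556) -> (-8.506,-25.506) [heading=225, draw]
BK 6: (-8.506,-25.506) -> (-4.263,-21.263) [heading=225, draw]
RT 90: heading 225 -> 135
RT 244: heading 135 -> 251
BK 17: (-4.263,-21.263) -> (1.271,-5.19) [heading=251, draw]
FD 2: (1.271,-5.19) -> (0.62,-7.081) [heading=251, draw]
RT 45: heading 251 -> 206
PD: pen down
BK 6: (0.62,-7.081) -> (6.013,-4.45) [heading=206, draw]
RT 135: heading 206 -> 71
Final: pos=(6.013,-4.45), heading=71, 8 segment(s) drawn

Segment endpoints: x in {-8.506, -4.263, -3.556, 0.62, 1.271, 2.101, 4, 6.013, 12}, y in {-25.506, -21.263, -20.556, -14.899, -7.081, -5.19, -5, -5, -4.45}
xmin=-8.506, ymin=-25.506, xmax=12, ymax=-4.45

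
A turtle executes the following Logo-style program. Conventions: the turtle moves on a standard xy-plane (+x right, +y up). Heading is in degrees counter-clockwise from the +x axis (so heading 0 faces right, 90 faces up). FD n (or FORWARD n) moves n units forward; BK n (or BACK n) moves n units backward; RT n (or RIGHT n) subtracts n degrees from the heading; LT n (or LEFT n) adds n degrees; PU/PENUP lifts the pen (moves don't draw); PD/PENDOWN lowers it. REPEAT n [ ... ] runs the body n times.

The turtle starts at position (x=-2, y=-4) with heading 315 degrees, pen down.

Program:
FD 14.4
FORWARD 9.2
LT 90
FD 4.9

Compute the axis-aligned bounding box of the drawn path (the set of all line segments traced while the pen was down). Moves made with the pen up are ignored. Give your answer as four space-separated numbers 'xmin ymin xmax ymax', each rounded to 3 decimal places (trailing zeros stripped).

Executing turtle program step by step:
Start: pos=(-2,-4), heading=315, pen down
FD 14.4: (-2,-4) -> (8.182,-14.182) [heading=315, draw]
FD 9.2: (8.182,-14.182) -> (14.688,-20.688) [heading=315, draw]
LT 90: heading 315 -> 45
FD 4.9: (14.688,-20.688) -> (18.153,-17.223) [heading=45, draw]
Final: pos=(18.153,-17.223), heading=45, 3 segment(s) drawn

Segment endpoints: x in {-2, 8.182, 14.688, 18.153}, y in {-20.688, -17.223, -14.182, -4}
xmin=-2, ymin=-20.688, xmax=18.153, ymax=-4

Answer: -2 -20.688 18.153 -4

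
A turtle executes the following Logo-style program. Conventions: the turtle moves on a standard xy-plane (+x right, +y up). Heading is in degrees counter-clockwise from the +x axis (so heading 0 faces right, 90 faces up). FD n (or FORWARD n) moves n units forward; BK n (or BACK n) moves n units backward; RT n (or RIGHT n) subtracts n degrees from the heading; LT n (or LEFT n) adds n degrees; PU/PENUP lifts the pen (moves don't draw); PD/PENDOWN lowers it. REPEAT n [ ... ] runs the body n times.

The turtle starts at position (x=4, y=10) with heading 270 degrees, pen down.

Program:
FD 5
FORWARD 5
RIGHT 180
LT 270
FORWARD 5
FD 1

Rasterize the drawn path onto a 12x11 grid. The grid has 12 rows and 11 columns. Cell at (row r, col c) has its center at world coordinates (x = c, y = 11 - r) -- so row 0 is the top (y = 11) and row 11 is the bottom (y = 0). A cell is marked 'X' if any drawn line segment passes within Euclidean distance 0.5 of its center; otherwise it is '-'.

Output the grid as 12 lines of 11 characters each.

Segment 0: (4,10) -> (4,5)
Segment 1: (4,5) -> (4,0)
Segment 2: (4,0) -> (9,-0)
Segment 3: (9,-0) -> (10,-0)

Answer: -----------
----X------
----X------
----X------
----X------
----X------
----X------
----X------
----X------
----X------
----X------
----XXXXXXX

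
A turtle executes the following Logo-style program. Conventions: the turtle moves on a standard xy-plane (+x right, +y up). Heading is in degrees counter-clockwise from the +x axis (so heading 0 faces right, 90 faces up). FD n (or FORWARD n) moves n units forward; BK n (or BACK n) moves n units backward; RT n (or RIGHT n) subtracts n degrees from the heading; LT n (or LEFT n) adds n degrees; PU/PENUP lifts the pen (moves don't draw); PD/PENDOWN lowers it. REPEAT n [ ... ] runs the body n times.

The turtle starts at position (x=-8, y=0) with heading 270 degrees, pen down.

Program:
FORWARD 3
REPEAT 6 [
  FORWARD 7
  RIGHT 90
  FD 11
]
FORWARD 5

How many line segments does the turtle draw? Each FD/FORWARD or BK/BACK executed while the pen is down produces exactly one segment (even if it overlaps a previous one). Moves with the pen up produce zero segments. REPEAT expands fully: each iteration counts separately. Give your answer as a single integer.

Executing turtle program step by step:
Start: pos=(-8,0), heading=270, pen down
FD 3: (-8,0) -> (-8,-3) [heading=270, draw]
REPEAT 6 [
  -- iteration 1/6 --
  FD 7: (-8,-3) -> (-8,-10) [heading=270, draw]
  RT 90: heading 270 -> 180
  FD 11: (-8,-10) -> (-19,-10) [heading=180, draw]
  -- iteration 2/6 --
  FD 7: (-19,-10) -> (-26,-10) [heading=180, draw]
  RT 90: heading 180 -> 90
  FD 11: (-26,-10) -> (-26,1) [heading=90, draw]
  -- iteration 3/6 --
  FD 7: (-26,1) -> (-26,8) [heading=90, draw]
  RT 90: heading 90 -> 0
  FD 11: (-26,8) -> (-15,8) [heading=0, draw]
  -- iteration 4/6 --
  FD 7: (-15,8) -> (-8,8) [heading=0, draw]
  RT 90: heading 0 -> 270
  FD 11: (-8,8) -> (-8,-3) [heading=270, draw]
  -- iteration 5/6 --
  FD 7: (-8,-3) -> (-8,-10) [heading=270, draw]
  RT 90: heading 270 -> 180
  FD 11: (-8,-10) -> (-19,-10) [heading=180, draw]
  -- iteration 6/6 --
  FD 7: (-19,-10) -> (-26,-10) [heading=180, draw]
  RT 90: heading 180 -> 90
  FD 11: (-26,-10) -> (-26,1) [heading=90, draw]
]
FD 5: (-26,1) -> (-26,6) [heading=90, draw]
Final: pos=(-26,6), heading=90, 14 segment(s) drawn
Segments drawn: 14

Answer: 14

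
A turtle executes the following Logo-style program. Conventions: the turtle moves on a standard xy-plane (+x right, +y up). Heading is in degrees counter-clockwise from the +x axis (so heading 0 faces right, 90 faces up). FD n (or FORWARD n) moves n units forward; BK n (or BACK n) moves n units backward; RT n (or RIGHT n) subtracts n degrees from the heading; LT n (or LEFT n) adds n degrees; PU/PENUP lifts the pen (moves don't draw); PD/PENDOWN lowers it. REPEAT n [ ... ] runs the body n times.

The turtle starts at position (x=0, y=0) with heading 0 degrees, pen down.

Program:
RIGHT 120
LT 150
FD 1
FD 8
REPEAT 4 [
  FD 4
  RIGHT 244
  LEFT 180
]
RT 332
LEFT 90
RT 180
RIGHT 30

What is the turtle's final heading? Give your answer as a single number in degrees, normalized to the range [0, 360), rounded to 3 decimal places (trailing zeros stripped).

Executing turtle program step by step:
Start: pos=(0,0), heading=0, pen down
RT 120: heading 0 -> 240
LT 150: heading 240 -> 30
FD 1: (0,0) -> (0.866,0.5) [heading=30, draw]
FD 8: (0.866,0.5) -> (7.794,4.5) [heading=30, draw]
REPEAT 4 [
  -- iteration 1/4 --
  FD 4: (7.794,4.5) -> (11.258,6.5) [heading=30, draw]
  RT 244: heading 30 -> 146
  LT 180: heading 146 -> 326
  -- iteration 2/4 --
  FD 4: (11.258,6.5) -> (14.574,4.263) [heading=326, draw]
  RT 244: heading 326 -> 82
  LT 180: heading 82 -> 262
  -- iteration 3/4 --
  FD 4: (14.574,4.263) -> (14.018,0.302) [heading=262, draw]
  RT 244: heading 262 -> 18
  LT 180: heading 18 -> 198
  -- iteration 4/4 --
  FD 4: (14.018,0.302) -> (10.214,-0.934) [heading=198, draw]
  RT 244: heading 198 -> 314
  LT 180: heading 314 -> 134
]
RT 332: heading 134 -> 162
LT 90: heading 162 -> 252
RT 180: heading 252 -> 72
RT 30: heading 72 -> 42
Final: pos=(10.214,-0.934), heading=42, 6 segment(s) drawn

Answer: 42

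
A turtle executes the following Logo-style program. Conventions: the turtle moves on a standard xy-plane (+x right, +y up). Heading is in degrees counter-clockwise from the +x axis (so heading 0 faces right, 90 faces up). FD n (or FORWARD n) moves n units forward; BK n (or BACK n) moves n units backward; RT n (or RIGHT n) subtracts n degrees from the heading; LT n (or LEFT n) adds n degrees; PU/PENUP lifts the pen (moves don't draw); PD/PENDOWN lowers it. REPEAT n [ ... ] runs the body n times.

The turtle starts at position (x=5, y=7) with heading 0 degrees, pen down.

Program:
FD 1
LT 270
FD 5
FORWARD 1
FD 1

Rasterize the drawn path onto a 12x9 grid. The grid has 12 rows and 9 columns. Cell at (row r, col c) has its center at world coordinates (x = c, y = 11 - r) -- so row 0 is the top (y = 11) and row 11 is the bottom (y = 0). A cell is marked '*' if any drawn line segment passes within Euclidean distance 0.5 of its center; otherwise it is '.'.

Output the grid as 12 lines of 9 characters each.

Answer: .........
.........
.........
.........
.....**..
......*..
......*..
......*..
......*..
......*..
......*..
......*..

Derivation:
Segment 0: (5,7) -> (6,7)
Segment 1: (6,7) -> (6,2)
Segment 2: (6,2) -> (6,1)
Segment 3: (6,1) -> (6,0)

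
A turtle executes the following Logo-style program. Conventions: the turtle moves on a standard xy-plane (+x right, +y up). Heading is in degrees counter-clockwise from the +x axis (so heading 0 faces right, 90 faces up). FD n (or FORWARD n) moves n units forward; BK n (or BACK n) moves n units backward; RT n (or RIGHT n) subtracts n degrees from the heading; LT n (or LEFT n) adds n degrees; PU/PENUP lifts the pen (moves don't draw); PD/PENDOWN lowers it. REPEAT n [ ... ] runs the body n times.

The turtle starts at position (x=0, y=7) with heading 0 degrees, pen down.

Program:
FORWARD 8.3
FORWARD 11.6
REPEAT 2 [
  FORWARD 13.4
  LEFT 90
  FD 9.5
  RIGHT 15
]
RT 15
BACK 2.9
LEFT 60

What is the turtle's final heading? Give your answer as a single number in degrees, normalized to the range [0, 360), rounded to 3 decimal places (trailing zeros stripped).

Answer: 195

Derivation:
Executing turtle program step by step:
Start: pos=(0,7), heading=0, pen down
FD 8.3: (0,7) -> (8.3,7) [heading=0, draw]
FD 11.6: (8.3,7) -> (19.9,7) [heading=0, draw]
REPEAT 2 [
  -- iteration 1/2 --
  FD 13.4: (19.9,7) -> (33.3,7) [heading=0, draw]
  LT 90: heading 0 -> 90
  FD 9.5: (33.3,7) -> (33.3,16.5) [heading=90, draw]
  RT 15: heading 90 -> 75
  -- iteration 2/2 --
  FD 13.4: (33.3,16.5) -> (36.768,29.443) [heading=75, draw]
  LT 90: heading 75 -> 165
  FD 9.5: (36.768,29.443) -> (27.592,31.902) [heading=165, draw]
  RT 15: heading 165 -> 150
]
RT 15: heading 150 -> 135
BK 2.9: (27.592,31.902) -> (29.642,29.852) [heading=135, draw]
LT 60: heading 135 -> 195
Final: pos=(29.642,29.852), heading=195, 7 segment(s) drawn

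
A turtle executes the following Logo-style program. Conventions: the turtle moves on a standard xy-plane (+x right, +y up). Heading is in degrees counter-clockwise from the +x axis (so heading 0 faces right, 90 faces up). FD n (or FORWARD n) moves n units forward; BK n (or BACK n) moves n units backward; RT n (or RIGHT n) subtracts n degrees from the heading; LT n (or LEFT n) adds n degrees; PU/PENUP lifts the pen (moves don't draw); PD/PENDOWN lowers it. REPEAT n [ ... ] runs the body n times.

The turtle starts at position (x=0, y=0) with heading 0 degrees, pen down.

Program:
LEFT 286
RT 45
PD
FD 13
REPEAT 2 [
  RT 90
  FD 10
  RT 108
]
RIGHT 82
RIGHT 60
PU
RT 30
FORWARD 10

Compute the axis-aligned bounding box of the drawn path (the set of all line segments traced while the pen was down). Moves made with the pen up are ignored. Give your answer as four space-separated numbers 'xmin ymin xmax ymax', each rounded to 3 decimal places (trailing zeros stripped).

Executing turtle program step by step:
Start: pos=(0,0), heading=0, pen down
LT 286: heading 0 -> 286
RT 45: heading 286 -> 241
PD: pen down
FD 13: (0,0) -> (-6.303,-11.37) [heading=241, draw]
REPEAT 2 [
  -- iteration 1/2 --
  RT 90: heading 241 -> 151
  FD 10: (-6.303,-11.37) -> (-15.049,-6.522) [heading=151, draw]
  RT 108: heading 151 -> 43
  -- iteration 2/2 --
  RT 90: heading 43 -> 313
  FD 10: (-15.049,-6.522) -> (-8.229,-13.835) [heading=313, draw]
  RT 108: heading 313 -> 205
]
RT 82: heading 205 -> 123
RT 60: heading 123 -> 63
PU: pen up
RT 30: heading 63 -> 33
FD 10: (-8.229,-13.835) -> (0.158,-8.389) [heading=33, move]
Final: pos=(0.158,-8.389), heading=33, 3 segment(s) drawn

Segment endpoints: x in {-15.049, -8.229, -6.303, 0}, y in {-13.835, -11.37, -6.522, 0}
xmin=-15.049, ymin=-13.835, xmax=0, ymax=0

Answer: -15.049 -13.835 0 0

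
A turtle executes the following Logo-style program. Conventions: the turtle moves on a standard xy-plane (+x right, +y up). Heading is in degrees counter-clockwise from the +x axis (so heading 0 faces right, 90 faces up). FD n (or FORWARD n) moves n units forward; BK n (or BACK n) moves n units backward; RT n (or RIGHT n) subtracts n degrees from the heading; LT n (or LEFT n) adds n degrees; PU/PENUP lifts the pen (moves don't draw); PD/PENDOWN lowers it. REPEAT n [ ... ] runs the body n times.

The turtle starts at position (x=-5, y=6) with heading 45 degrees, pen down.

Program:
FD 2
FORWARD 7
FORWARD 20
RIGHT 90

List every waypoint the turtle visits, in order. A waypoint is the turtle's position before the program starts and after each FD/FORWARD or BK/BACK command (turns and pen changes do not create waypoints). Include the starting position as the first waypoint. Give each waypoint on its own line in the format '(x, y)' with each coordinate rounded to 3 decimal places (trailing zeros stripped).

Executing turtle program step by step:
Start: pos=(-5,6), heading=45, pen down
FD 2: (-5,6) -> (-3.586,7.414) [heading=45, draw]
FD 7: (-3.586,7.414) -> (1.364,12.364) [heading=45, draw]
FD 20: (1.364,12.364) -> (15.506,26.506) [heading=45, draw]
RT 90: heading 45 -> 315
Final: pos=(15.506,26.506), heading=315, 3 segment(s) drawn
Waypoints (4 total):
(-5, 6)
(-3.586, 7.414)
(1.364, 12.364)
(15.506, 26.506)

Answer: (-5, 6)
(-3.586, 7.414)
(1.364, 12.364)
(15.506, 26.506)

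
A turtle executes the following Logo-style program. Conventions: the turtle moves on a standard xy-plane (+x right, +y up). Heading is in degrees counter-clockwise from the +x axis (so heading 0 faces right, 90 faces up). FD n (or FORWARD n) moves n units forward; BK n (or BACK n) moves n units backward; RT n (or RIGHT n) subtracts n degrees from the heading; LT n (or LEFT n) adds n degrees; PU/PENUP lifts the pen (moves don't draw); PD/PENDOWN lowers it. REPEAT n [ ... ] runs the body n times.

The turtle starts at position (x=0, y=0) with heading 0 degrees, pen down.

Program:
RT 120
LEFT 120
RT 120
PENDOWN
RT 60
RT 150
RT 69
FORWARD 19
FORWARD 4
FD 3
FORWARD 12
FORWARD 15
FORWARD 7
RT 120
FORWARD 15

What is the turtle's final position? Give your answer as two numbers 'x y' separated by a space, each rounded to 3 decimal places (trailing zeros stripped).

Executing turtle program step by step:
Start: pos=(0,0), heading=0, pen down
RT 120: heading 0 -> 240
LT 120: heading 240 -> 0
RT 120: heading 0 -> 240
PD: pen down
RT 60: heading 240 -> 180
RT 150: heading 180 -> 30
RT 69: heading 30 -> 321
FD 19: (0,0) -> (14.766,-11.957) [heading=321, draw]
FD 4: (14.766,-11.957) -> (17.874,-14.474) [heading=321, draw]
FD 3: (17.874,-14.474) -> (20.206,-16.362) [heading=321, draw]
FD 12: (20.206,-16.362) -> (29.532,-23.914) [heading=321, draw]
FD 15: (29.532,-23.914) -> (41.189,-33.354) [heading=321, draw]
FD 7: (41.189,-33.354) -> (46.629,-37.759) [heading=321, draw]
RT 120: heading 321 -> 201
FD 15: (46.629,-37.759) -> (32.625,-43.135) [heading=201, draw]
Final: pos=(32.625,-43.135), heading=201, 7 segment(s) drawn

Answer: 32.625 -43.135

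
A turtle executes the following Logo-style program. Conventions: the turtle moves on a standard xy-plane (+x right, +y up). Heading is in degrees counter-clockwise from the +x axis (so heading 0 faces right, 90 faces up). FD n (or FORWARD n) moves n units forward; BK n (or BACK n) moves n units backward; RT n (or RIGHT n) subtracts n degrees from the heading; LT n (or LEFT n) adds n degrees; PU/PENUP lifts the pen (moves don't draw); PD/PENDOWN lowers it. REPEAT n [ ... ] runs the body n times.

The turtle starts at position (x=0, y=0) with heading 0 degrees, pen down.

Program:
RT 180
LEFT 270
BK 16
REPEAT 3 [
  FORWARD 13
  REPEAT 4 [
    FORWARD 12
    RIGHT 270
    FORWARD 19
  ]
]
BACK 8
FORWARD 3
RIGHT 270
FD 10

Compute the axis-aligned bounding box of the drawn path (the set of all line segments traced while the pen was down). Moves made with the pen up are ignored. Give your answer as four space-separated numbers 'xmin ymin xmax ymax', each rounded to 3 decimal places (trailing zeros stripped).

Answer: -31 -22 0 35

Derivation:
Executing turtle program step by step:
Start: pos=(0,0), heading=0, pen down
RT 180: heading 0 -> 180
LT 270: heading 180 -> 90
BK 16: (0,0) -> (0,-16) [heading=90, draw]
REPEAT 3 [
  -- iteration 1/3 --
  FD 13: (0,-16) -> (0,-3) [heading=90, draw]
  REPEAT 4 [
    -- iteration 1/4 --
    FD 12: (0,-3) -> (0,9) [heading=90, draw]
    RT 270: heading 90 -> 180
    FD 19: (0,9) -> (-19,9) [heading=180, draw]
    -- iteration 2/4 --
    FD 12: (-19,9) -> (-31,9) [heading=180, draw]
    RT 270: heading 180 -> 270
    FD 19: (-31,9) -> (-31,-10) [heading=270, draw]
    -- iteration 3/4 --
    FD 12: (-31,-10) -> (-31,-22) [heading=270, draw]
    RT 270: heading 270 -> 0
    FD 19: (-31,-22) -> (-12,-22) [heading=0, draw]
    -- iteration 4/4 --
    FD 12: (-12,-22) -> (0,-22) [heading=0, draw]
    RT 270: heading 0 -> 90
    FD 19: (0,-22) -> (0,-3) [heading=90, draw]
  ]
  -- iteration 2/3 --
  FD 13: (0,-3) -> (0,10) [heading=90, draw]
  REPEAT 4 [
    -- iteration 1/4 --
    FD 12: (0,10) -> (0,22) [heading=90, draw]
    RT 270: heading 90 -> 180
    FD 19: (0,22) -> (-19,22) [heading=180, draw]
    -- iteration 2/4 --
    FD 12: (-19,22) -> (-31,22) [heading=180, draw]
    RT 270: heading 180 -> 270
    FD 19: (-31,22) -> (-31,3) [heading=270, draw]
    -- iteration 3/4 --
    FD 12: (-31,3) -> (-31,-9) [heading=270, draw]
    RT 270: heading 270 -> 0
    FD 19: (-31,-9) -> (-12,-9) [heading=0, draw]
    -- iteration 4/4 --
    FD 12: (-12,-9) -> (0,-9) [heading=0, draw]
    RT 270: heading 0 -> 90
    FD 19: (0,-9) -> (0,10) [heading=90, draw]
  ]
  -- iteration 3/3 --
  FD 13: (0,10) -> (0,23) [heading=90, draw]
  REPEAT 4 [
    -- iteration 1/4 --
    FD 12: (0,23) -> (0,35) [heading=90, draw]
    RT 270: heading 90 -> 180
    FD 19: (0,35) -> (-19,35) [heading=180, draw]
    -- iteration 2/4 --
    FD 12: (-19,35) -> (-31,35) [heading=180, draw]
    RT 270: heading 180 -> 270
    FD 19: (-31,35) -> (-31,16) [heading=270, draw]
    -- iteration 3/4 --
    FD 12: (-31,16) -> (-31,4) [heading=270, draw]
    RT 270: heading 270 -> 0
    FD 19: (-31,4) -> (-12,4) [heading=0, draw]
    -- iteration 4/4 --
    FD 12: (-12,4) -> (0,4) [heading=0, draw]
    RT 270: heading 0 -> 90
    FD 19: (0,4) -> (0,23) [heading=90, draw]
  ]
]
BK 8: (0,23) -> (0,15) [heading=90, draw]
FD 3: (0,15) -> (0,18) [heading=90, draw]
RT 270: heading 90 -> 180
FD 10: (0,18) -> (-10,18) [heading=180, draw]
Final: pos=(-10,18), heading=180, 31 segment(s) drawn

Segment endpoints: x in {-31, -31, -31, -31, -31, -31, -31, -19, -19, -19, -12, -12, -12, -10, 0, 0, 0, 0, 0, 0, 0, 0, 0, 0, 0, 0, 0, 0, 0, 0}, y in {-22, -22, -22, -16, -10, -9, -9, -9, -3, -3, 0, 3, 4, 4, 4, 9, 9, 9, 10, 10, 15, 16, 18, 18, 22, 22, 22, 23, 23, 35, 35, 35}
xmin=-31, ymin=-22, xmax=0, ymax=35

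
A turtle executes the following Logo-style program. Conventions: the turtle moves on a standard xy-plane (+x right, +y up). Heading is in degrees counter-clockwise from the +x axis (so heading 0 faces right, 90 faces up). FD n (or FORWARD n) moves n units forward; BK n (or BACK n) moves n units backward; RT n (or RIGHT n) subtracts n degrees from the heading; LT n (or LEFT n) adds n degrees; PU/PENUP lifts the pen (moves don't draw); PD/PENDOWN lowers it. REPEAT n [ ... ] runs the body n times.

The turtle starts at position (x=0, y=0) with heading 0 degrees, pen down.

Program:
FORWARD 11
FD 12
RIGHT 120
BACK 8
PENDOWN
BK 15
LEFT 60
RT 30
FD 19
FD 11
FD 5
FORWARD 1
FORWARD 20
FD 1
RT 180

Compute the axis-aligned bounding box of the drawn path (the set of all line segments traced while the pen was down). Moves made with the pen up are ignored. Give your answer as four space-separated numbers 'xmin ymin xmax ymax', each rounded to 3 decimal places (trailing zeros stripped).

Answer: 0 -37.081 34.5 19.919

Derivation:
Executing turtle program step by step:
Start: pos=(0,0), heading=0, pen down
FD 11: (0,0) -> (11,0) [heading=0, draw]
FD 12: (11,0) -> (23,0) [heading=0, draw]
RT 120: heading 0 -> 240
BK 8: (23,0) -> (27,6.928) [heading=240, draw]
PD: pen down
BK 15: (27,6.928) -> (34.5,19.919) [heading=240, draw]
LT 60: heading 240 -> 300
RT 30: heading 300 -> 270
FD 19: (34.5,19.919) -> (34.5,0.919) [heading=270, draw]
FD 11: (34.5,0.919) -> (34.5,-10.081) [heading=270, draw]
FD 5: (34.5,-10.081) -> (34.5,-15.081) [heading=270, draw]
FD 1: (34.5,-15.081) -> (34.5,-16.081) [heading=270, draw]
FD 20: (34.5,-16.081) -> (34.5,-36.081) [heading=270, draw]
FD 1: (34.5,-36.081) -> (34.5,-37.081) [heading=270, draw]
RT 180: heading 270 -> 90
Final: pos=(34.5,-37.081), heading=90, 10 segment(s) drawn

Segment endpoints: x in {0, 11, 23, 27, 34.5}, y in {-37.081, -36.081, -16.081, -15.081, -10.081, 0, 0.919, 6.928, 19.919}
xmin=0, ymin=-37.081, xmax=34.5, ymax=19.919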